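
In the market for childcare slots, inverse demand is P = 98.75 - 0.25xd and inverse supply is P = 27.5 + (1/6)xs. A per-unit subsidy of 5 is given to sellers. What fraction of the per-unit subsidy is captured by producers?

Producer share = 0.4

Pre-subsidy: 98.75 - 0.25x = 27.5 + (1/6)x gives x* = 171 and P* = 56.
With the subsidy, sellers receive Ps = Pb + 5 for each unit, where Pb is the price buyers pay.
On the curves, Pb = 98.75 - 0.25x and Ps = 27.5 + (1/6)x; the wedge Ps − Pb = 5 gives 27.5 + (1/6)x − (98.75 - 0.25x) = 5, so x' = 183.
Then Pb = 98.75 − 0.25·183 = 53 and Ps = 27.5 + (1/6)·183 = 58.
Buyers' price falls by P* − Pb = 56 − 53 = 3; sellers' price rises by Ps − P* = 58 − 56 = 2.
So producers capture 2/5 = 0.4 of each unit of subsidy.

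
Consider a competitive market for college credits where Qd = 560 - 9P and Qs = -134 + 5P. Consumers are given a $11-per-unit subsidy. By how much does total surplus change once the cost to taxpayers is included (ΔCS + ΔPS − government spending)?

Pre-subsidy: 560 - 9P = -134 + 5P gives P* = 347/7, Q* = 797/7.
With the rebate, buyers effectively pay Pb = Ps − 11, where Ps is the price sellers receive.
Demand in terms of Ps becomes Qd = 560 − 9(Ps − 11) = 659 - 9Ps. Setting this equal to supply: 659 - 9Ps = -134 + 5Ps, so Ps = 793/14.
Buyers pay Pb = 793/14 − 11 = 639/14; Q' = -134 + 5·(793/14) = 2089/14.
ΔCS = ½(797/7 + 2089/14)(347/7 − 639/14) = 202565/392; ΔPS = ½(797/7 + 2089/14)(793/14 − 347/7) = 364617/392.
Government spending = 11 × 2089/14 = 22979/14.
Net change = 202565/392 + 364617/392 − 22979/14 = -5445/28. The loss equals the DWL triangle ½·11·495/14.

Net change in total surplus = -5445/28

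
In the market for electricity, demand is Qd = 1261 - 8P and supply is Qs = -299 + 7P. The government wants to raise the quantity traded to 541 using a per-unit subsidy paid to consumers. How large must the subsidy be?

At Q = 541, invert demand for the buyer price: Pb = (1261 − 541)/8 = 90; invert supply for the seller price: Ps = (541 − (-299))/7 = 120.
The subsidy must fill the gap: s = Ps − Pb = 120 − 90 = 30.

Required subsidy s = 30 per unit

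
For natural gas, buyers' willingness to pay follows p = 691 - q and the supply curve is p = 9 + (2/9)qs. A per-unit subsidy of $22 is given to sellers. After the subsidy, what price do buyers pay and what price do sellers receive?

Buyers pay $115; sellers receive $137

Pre-subsidy: 691 - q = 9 + (2/9)q gives q* = 558 and p* = 133.
With the subsidy, sellers receive ps = pb + 22 for each unit, where pb is the price buyers pay.
On the curves, pb = 691 - q and ps = 9 + (2/9)q; the wedge ps − pb = 22 gives 9 + (2/9)q − (691 - q) = 22, so q' = 576.
Then pb = 691 − 1·576 = 115 and ps = 9 + (2/9)·576 = 137.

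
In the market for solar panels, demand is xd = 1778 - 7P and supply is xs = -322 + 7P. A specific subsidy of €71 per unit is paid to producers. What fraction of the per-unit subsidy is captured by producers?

Producer share = 0.5

Pre-subsidy: 1778 - 7P = -322 + 7P gives P* = 150, x* = 728.
With the subsidy, sellers receive Ps = Pb + 71 for each unit, where Pb is the price buyers pay.
Supply in terms of Pb becomes xs = -322 + 7(Pb + 71) = 175 + 7Pb. Setting this equal to demand: 1778 - 7Pb = 175 + 7Pb, so Pb = 114.5.
Sellers receive Ps = 114.5 + 71 = 185.5; x' = 1778 − 7·114.5 = 976.5.
Buyers' price falls by P* − Pb = 150 − 114.5 = 35.5; sellers' price rises by Ps − P* = 185.5 − 150 = 35.5.
So producers capture 35.5/71 = 0.5 of each unit of subsidy.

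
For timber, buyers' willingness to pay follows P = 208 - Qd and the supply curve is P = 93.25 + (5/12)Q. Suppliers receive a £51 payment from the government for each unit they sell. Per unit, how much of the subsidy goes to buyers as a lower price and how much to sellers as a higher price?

Buyers gain £36 per unit; sellers gain £15 per unit

Pre-subsidy: 208 - Q = 93.25 + (5/12)Q gives Q* = 81 and P* = 127.
With the subsidy, sellers receive Ps = Pb + 51 for each unit, where Pb is the price buyers pay.
On the curves, Pb = 208 - Q and Ps = 93.25 + (5/12)Q; the wedge Ps − Pb = 51 gives 93.25 + (5/12)Q − (208 - Q) = 51, so Q' = 117.
Then Pb = 208 − 1·117 = 91 and Ps = 93.25 + (5/12)·117 = 142.
Buyers' price falls by P* − Pb = 127 − 91 = 36; sellers' price rises by Ps − P* = 142 − 127 = 15.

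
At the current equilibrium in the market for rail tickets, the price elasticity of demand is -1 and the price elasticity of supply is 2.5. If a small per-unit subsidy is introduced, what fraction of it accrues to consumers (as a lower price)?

For a small subsidy around the equilibrium, the benefit split depends on the relative slopes, which at a point are proportional to the elasticities.
Buyer share = εs/(εs + |εd|) = 2.5/(2.5 + 1) = 5/7; seller share = |εd|/(εs + |εd|) = 2/7.

Consumer share = 5/7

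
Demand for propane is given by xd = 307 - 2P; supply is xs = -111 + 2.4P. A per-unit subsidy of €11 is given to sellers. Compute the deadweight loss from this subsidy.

Deadweight loss = €66

Pre-subsidy: 307 - 2P = -111 + 2.4P gives P* = 95, x* = 117.
With the subsidy, sellers receive Ps = Pb + 11 for each unit, where Pb is the price buyers pay.
Supply in terms of Pb becomes xs = -111 + 2.4(Pb + 11) = -84.6 + 2.4Pb. Setting this equal to demand: 307 - 2Pb = -84.6 + 2.4Pb, so Pb = 89.
Sellers receive Ps = 89 + 11 = 100; x' = 307 − 2·89 = 129.
The subsidy expands output by 129 − 117 = 12 past the efficient level; on those units the gap between marginal cost and willingness to pay runs from 0 up to 11.
DWL = ½ × 11 × 12 = 66.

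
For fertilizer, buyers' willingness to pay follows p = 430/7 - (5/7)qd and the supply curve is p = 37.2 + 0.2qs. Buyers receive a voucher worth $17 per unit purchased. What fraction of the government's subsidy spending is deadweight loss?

Pre-subsidy: 430/7 - (5/7)q = 37.2 + 0.2q gives q* = 26.5 and p* = 42.5.
With the rebate, buyers effectively pay pb = ps − 17, where ps is the price sellers receive.
On the curves, pb = 430/7 - (5/7)q and ps = 37.2 + 0.2q; the wedge ps − pb = 17 gives 37.2 + 0.2q − (430/7 - (5/7)q) = 17, so q' = 45.09375.
Then pb = 430/7 − (5/7)·45.09375 = 29.21875 and ps = 37.2 + 0.2·45.09375 = 46.21875.
ΔCS = ½(26.5 + 45.09375)(42.5 − 29.21875) = 475.42724609375; ΔPS = ½(26.5 + 45.09375)(46.21875 − 42.5) = 133.11962890625.
Government spending = 17 × 45.09375 = 766.59375.
DWL = ½ × 17 × (45.09375 − 26.5) = 158.046875; fraction = 158.046875 / 766.59375 = 595/2886.

DWL / government spending = 595/2886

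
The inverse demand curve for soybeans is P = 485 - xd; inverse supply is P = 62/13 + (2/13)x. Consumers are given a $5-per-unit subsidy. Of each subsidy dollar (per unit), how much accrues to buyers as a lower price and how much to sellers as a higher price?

Pre-subsidy: 485 - x = 62/13 + (2/13)x gives x* = 416.2 and P* = 68.8.
With the rebate, buyers effectively pay Pb = Ps − 5, where Ps is the price sellers receive.
On the curves, Pb = 485 - x and Ps = 62/13 + (2/13)x; the wedge Ps − Pb = 5 gives 62/13 + (2/13)x − (485 - x) = 5, so x' = 6308/15.
Then Pb = 485 − 1·(6308/15) = 967/15 and Ps = 62/13 + (2/13)·(6308/15) = 1042/15.
Buyers' price falls by P* − Pb = 68.8 − 967/15 = 13/3; sellers' price rises by Ps − P* = 1042/15 − 68.8 = 2/3.

Buyers gain 13/3 per unit; sellers gain 2/3 per unit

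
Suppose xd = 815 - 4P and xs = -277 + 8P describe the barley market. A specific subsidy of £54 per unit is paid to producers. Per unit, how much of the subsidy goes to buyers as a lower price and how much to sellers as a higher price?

Pre-subsidy: 815 - 4P = -277 + 8P gives P* = 91, x* = 451.
With the subsidy, sellers receive Ps = Pb + 54 for each unit, where Pb is the price buyers pay.
Supply in terms of Pb becomes xs = -277 + 8(Pb + 54) = 155 + 8Pb. Setting this equal to demand: 815 - 4Pb = 155 + 8Pb, so Pb = 55.
Sellers receive Ps = 55 + 54 = 109; x' = 815 − 4·55 = 595.
Buyers' price falls by P* − Pb = 91 − 55 = 36; sellers' price rises by Ps − P* = 109 − 91 = 18.

Buyers gain £36 per unit; sellers gain £18 per unit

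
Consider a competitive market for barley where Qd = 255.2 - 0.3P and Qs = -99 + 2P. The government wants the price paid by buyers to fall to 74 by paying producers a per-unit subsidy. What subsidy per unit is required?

At a buyer price of 74, quantity demanded is 255.2 − 0.3·74 = 233.
Sellers supply 233 only when they receive Ps with -99 + 2·Ps = 233, i.e. Ps = 166.
s = Ps − Pb = 166 − 74 = 92.

Required subsidy s = 92 per unit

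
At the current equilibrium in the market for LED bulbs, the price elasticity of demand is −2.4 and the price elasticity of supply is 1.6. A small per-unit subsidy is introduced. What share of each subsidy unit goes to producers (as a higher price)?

For a small subsidy around the equilibrium, the benefit split depends on the relative slopes, which at a point are proportional to the elasticities.
Buyer share = εs/(εs + |εd|) = 1.6/(1.6 + 2.4) = 0.4; seller share = |εd|/(εs + |εd|) = 0.6.
So producers capture 0.6 of the subsidy.

Producer share = 0.6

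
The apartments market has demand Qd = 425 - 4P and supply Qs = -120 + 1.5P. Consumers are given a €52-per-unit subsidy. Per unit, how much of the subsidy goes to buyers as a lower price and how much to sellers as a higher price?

Buyers gain 156/11 per unit; sellers gain 416/11 per unit

Pre-subsidy: 425 - 4P = -120 + 1.5P gives P* = 1090/11, Q* = 315/11.
With the rebate, buyers effectively pay Pb = Ps − 52, where Ps is the price sellers receive.
Demand in terms of Ps becomes Qd = 425 − 4(Ps − 52) = 633 - 4Ps. Setting this equal to supply: 633 - 4Ps = -120 + 1.5Ps, so Ps = 1506/11.
Buyers pay Pb = 1506/11 − 52 = 934/11; Q' = -120 + 1.5·(1506/11) = 939/11.
Buyers' price falls by P* − Pb = 1090/11 − 934/11 = 156/11; sellers' price rises by Ps − P* = 1506/11 − 1090/11 = 416/11.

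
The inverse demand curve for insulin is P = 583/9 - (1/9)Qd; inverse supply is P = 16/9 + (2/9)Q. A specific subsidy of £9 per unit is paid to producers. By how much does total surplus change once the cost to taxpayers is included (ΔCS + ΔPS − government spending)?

Net change in total surplus = -£121.5

Pre-subsidy: 583/9 - (1/9)Q = 16/9 + (2/9)Q gives Q* = 189 and P* = 394/9.
With the subsidy, sellers receive Ps = Pb + 9 for each unit, where Pb is the price buyers pay.
On the curves, Pb = 583/9 - (1/9)Q and Ps = 16/9 + (2/9)Q; the wedge Ps − Pb = 9 gives 16/9 + (2/9)Q − (583/9 - (1/9)Q) = 9, so Q' = 216.
Then Pb = 583/9 − (1/9)·216 = 367/9 and Ps = 16/9 + (2/9)·216 = 448/9.
ΔCS = ½(189 + 216)(394/9 − 367/9) = 607.5; ΔPS = ½(189 + 216)(448/9 − 394/9) = 1215.
Government spending = 9 × 216 = 1944.
Net change = 607.5 + 1215 − 1944 = -121.5. The loss equals the DWL triangle ½·9·27.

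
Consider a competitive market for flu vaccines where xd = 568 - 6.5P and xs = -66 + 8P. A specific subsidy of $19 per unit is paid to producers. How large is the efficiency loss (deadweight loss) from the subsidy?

Pre-subsidy: 568 - 6.5P = -66 + 8P gives P* = 1268/29, x* = 8230/29.
With the subsidy, sellers receive Ps = Pb + 19 for each unit, where Pb is the price buyers pay.
Supply in terms of Pb becomes xs = -66 + 8(Pb + 19) = 86 + 8Pb. Setting this equal to demand: 568 - 6.5Pb = 86 + 8Pb, so Pb = 964/29.
Sellers receive Ps = 964/29 + 19 = 1515/29; x' = 568 − 6.5·(964/29) = 10206/29.
The subsidy expands output by 10206/29 − 8230/29 = 1976/29 past the efficient level; on those units the gap between marginal cost and willingness to pay runs from 0 up to 19.
DWL = ½ × 19 × 1976/29 = 18772/29.

Deadweight loss = 18772/29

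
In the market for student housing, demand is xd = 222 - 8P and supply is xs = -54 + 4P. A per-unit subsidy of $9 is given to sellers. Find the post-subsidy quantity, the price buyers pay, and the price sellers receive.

x' = 62; buyers pay $20; sellers receive $29

Pre-subsidy: 222 - 8P = -54 + 4P gives P* = 23, x* = 38.
With the subsidy, sellers receive Ps = Pb + 9 for each unit, where Pb is the price buyers pay.
Supply in terms of Pb becomes xs = -54 + 4(Pb + 9) = -18 + 4Pb. Setting this equal to demand: 222 - 8Pb = -18 + 4Pb, so Pb = 20.
Sellers receive Ps = 20 + 9 = 29; x' = 222 − 8·20 = 62.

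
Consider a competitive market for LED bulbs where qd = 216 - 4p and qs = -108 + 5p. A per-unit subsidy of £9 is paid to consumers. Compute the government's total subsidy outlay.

Government cost = £828

Pre-subsidy: 216 - 4p = -108 + 5p gives p* = 36, q* = 72.
With the rebate, buyers effectively pay pb = ps − 9, where ps is the price sellers receive.
Demand in terms of ps becomes qd = 216 − 4(ps − 9) = 252 - 4ps. Setting this equal to supply: 252 - 4ps = -108 + 5ps, so ps = 40.
Buyers pay pb = 40 − 9 = 31; q' = -108 + 5·40 = 92.
Government outlay = subsidy × quantity = 9 × 92 = 828.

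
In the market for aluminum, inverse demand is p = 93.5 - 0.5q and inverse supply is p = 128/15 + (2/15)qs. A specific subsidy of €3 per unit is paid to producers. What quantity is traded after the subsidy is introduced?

Pre-subsidy: 93.5 - 0.5q = 128/15 + (2/15)q gives q* = 2549/19 and p* = 502/19.
With the subsidy, sellers receive ps = pb + 3 for each unit, where pb is the price buyers pay.
On the curves, pb = 93.5 - 0.5q and ps = 128/15 + (2/15)q; the wedge ps − pb = 3 gives 128/15 + (2/15)q − (93.5 - 0.5q) = 3, so q' = 2639/19.
Then pb = 93.5 − 0.5·(2639/19) = 457/19 and ps = 128/15 + (2/15)·(2639/19) = 514/19.

q' = 2639/19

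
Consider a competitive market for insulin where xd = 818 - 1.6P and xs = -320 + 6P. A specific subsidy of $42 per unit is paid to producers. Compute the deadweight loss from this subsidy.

Deadweight loss = 21168/19

Pre-subsidy: 818 - 1.6P = -320 + 6P gives P* = 2845/19, x* = 10990/19.
With the subsidy, sellers receive Ps = Pb + 42 for each unit, where Pb is the price buyers pay.
Supply in terms of Pb becomes xs = -320 + 6(Pb + 42) = -68 + 6Pb. Setting this equal to demand: 818 - 1.6Pb = -68 + 6Pb, so Pb = 2215/19.
Sellers receive Ps = 2215/19 + 42 = 3013/19; x' = 818 − 1.6·(2215/19) = 11998/19.
The subsidy expands output by 11998/19 − 10990/19 = 1008/19 past the efficient level; on those units the gap between marginal cost and willingness to pay runs from 0 up to 42.
DWL = ½ × 42 × 1008/19 = 21168/19.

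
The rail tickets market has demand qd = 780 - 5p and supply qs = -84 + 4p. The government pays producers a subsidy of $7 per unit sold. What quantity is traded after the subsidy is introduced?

Pre-subsidy: 780 - 5p = -84 + 4p gives p* = 96, q* = 300.
With the subsidy, sellers receive ps = pb + 7 for each unit, where pb is the price buyers pay.
Supply in terms of pb becomes qs = -84 + 4(pb + 7) = -56 + 4pb. Setting this equal to demand: 780 - 5pb = -56 + 4pb, so pb = 836/9.
Sellers receive ps = 836/9 + 7 = 899/9; q' = 780 − 5·(836/9) = 2840/9.

q' = 2840/9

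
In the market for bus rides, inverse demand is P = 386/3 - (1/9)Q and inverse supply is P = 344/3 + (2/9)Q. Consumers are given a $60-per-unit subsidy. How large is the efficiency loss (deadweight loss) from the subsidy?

Pre-subsidy: 386/3 - (1/9)Q = 344/3 + (2/9)Q gives Q* = 42 and P* = 124.
With the rebate, buyers effectively pay Pb = Ps − 60, where Ps is the price sellers receive.
On the curves, Pb = 386/3 - (1/9)Q and Ps = 344/3 + (2/9)Q; the wedge Ps − Pb = 60 gives 344/3 + (2/9)Q − (386/3 - (1/9)Q) = 60, so Q' = 222.
Then Pb = 386/3 − (1/9)·222 = 104 and Ps = 344/3 + (2/9)·222 = 164.
The subsidy expands output by 222 − 42 = 180 past the efficient level; on those units the gap between marginal cost and willingness to pay runs from 0 up to 60.
DWL = ½ × 60 × 180 = 5400.

Deadweight loss = $5400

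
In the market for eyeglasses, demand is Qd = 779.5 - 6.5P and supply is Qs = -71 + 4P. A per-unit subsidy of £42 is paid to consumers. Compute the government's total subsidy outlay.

Pre-subsidy: 779.5 - 6.5P = -71 + 4P gives P* = 81, Q* = 253.
With the rebate, buyers effectively pay Pb = Ps − 42, where Ps is the price sellers receive.
Demand in terms of Ps becomes Qd = 779.5 − 6.5(Ps − 42) = 1052.5 - 6.5Ps. Setting this equal to supply: 1052.5 - 6.5Ps = -71 + 4Ps, so Ps = 107.
Buyers pay Pb = 107 − 42 = 65; Q' = -71 + 4·107 = 357.
Government outlay = subsidy × quantity = 42 × 357 = 14994.

Government cost = £14994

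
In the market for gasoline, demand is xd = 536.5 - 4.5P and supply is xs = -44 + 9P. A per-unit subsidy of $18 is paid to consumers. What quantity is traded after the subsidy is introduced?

x' = 397

Pre-subsidy: 536.5 - 4.5P = -44 + 9P gives P* = 43, x* = 343.
With the rebate, buyers effectively pay Pb = Ps − 18, where Ps is the price sellers receive.
Demand in terms of Ps becomes xd = 536.5 − 4.5(Ps − 18) = 617.5 - 4.5Ps. Setting this equal to supply: 617.5 - 4.5Ps = -44 + 9Ps, so Ps = 49.
Buyers pay Pb = 49 − 18 = 31; x' = -44 + 9·49 = 397.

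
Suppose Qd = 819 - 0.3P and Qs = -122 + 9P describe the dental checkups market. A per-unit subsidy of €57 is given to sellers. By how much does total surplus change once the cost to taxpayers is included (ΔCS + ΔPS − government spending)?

Pre-subsidy: 819 - 0.3P = -122 + 9P gives P* = 9410/93, Q* = 24448/31.
With the subsidy, sellers receive Ps = Pb + 57 for each unit, where Pb is the price buyers pay.
Supply in terms of Pb becomes Qs = -122 + 9(Pb + 57) = 391 + 9Pb. Setting this equal to demand: 819 - 0.3Pb = 391 + 9Pb, so Pb = 4280/93.
Sellers receive Ps = 4280/93 + 57 = 9581/93; Q' = 819 − 0.3·(4280/93) = 24961/31.
ΔCS = ½(24448/31 + 24961/31)(9410/93 − 4280/93) = 42244695/961; ΔPS = ½(24448/31 + 24961/31)(9581/93 − 9410/93) = 2816313/1922.
Government spending = 57 × 24961/31 = 1422777/31.
Net change = 42244695/961 + 2816313/1922 − 1422777/31 = -29241/62. The loss equals the DWL triangle ½·57·513/31.

Net change in total surplus = -29241/62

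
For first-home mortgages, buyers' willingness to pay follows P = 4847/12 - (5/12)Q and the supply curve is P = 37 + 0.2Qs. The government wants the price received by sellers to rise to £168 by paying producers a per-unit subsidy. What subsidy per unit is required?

Required subsidy s = £37 per unit

At a seller price of 168, quantity supplied is -185 + 5·168 = 655.
Buyers absorb 655 only when they pay Pb = 4847/12 − (5/12)·655 = 131.
s = Ps − Pb = 168 − 131 = 37.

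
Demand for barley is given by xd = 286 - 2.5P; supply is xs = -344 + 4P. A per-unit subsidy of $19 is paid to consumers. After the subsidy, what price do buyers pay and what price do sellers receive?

Buyers pay 1108/13; sellers receive 1355/13

Pre-subsidy: 286 - 2.5P = -344 + 4P gives P* = 1260/13, x* = 568/13.
With the rebate, buyers effectively pay Pb = Ps − 19, where Ps is the price sellers receive.
Demand in terms of Ps becomes xd = 286 − 2.5(Ps − 19) = 333.5 - 2.5Ps. Setting this equal to supply: 333.5 - 2.5Ps = -344 + 4Ps, so Ps = 1355/13.
Buyers pay Pb = 1355/13 − 19 = 1108/13; x' = -344 + 4·(1355/13) = 948/13.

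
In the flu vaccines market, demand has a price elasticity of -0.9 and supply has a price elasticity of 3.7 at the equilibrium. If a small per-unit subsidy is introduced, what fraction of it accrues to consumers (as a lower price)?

For a small subsidy around the equilibrium, the benefit split depends on the relative slopes, which at a point are proportional to the elasticities.
Buyer share = εs/(εs + |εd|) = 3.7/(3.7 + 0.9) = 37/46; seller share = |εd|/(εs + |εd|) = 9/46.

Consumer share = 37/46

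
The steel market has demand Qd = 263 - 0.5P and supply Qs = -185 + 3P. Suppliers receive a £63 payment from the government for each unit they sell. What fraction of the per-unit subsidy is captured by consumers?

Consumer share = 6/7

Pre-subsidy: 263 - 0.5P = -185 + 3P gives P* = 128, Q* = 199.
With the subsidy, sellers receive Ps = Pb + 63 for each unit, where Pb is the price buyers pay.
Supply in terms of Pb becomes Qs = -185 + 3(Pb + 63) = 4 + 3Pb. Setting this equal to demand: 263 - 0.5Pb = 4 + 3Pb, so Pb = 74.
Sellers receive Ps = 74 + 63 = 137; Q' = 263 − 0.5·74 = 226.
Buyers' price falls by P* − Pb = 128 − 74 = 54; sellers' price rises by Ps − P* = 137 − 128 = 9.
So consumers capture 54/63 = 6/7 of each unit of subsidy.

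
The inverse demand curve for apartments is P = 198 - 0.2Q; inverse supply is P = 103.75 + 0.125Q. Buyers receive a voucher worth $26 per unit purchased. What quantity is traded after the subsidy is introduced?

Q' = 370

Pre-subsidy: 198 - 0.2Q = 103.75 + 0.125Q gives Q* = 290 and P* = 140.
With the rebate, buyers effectively pay Pb = Ps − 26, where Ps is the price sellers receive.
On the curves, Pb = 198 - 0.2Q and Ps = 103.75 + 0.125Q; the wedge Ps − Pb = 26 gives 103.75 + 0.125Q − (198 - 0.2Q) = 26, so Q' = 370.
Then Pb = 198 − 0.2·370 = 124 and Ps = 103.75 + 0.125·370 = 150.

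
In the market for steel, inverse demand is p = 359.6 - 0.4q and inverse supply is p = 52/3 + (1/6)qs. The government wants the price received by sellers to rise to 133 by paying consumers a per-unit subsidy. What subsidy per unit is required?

At a seller price of 133, quantity supplied is -104 + 6·133 = 694.
Buyers absorb 694 only when they pay pb = 359.6 − 0.4·694 = 82.
s = ps − pb = 133 − 82 = 51.

Required subsidy s = 51 per unit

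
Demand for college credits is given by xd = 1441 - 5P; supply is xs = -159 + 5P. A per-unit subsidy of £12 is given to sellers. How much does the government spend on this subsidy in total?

Pre-subsidy: 1441 - 5P = -159 + 5P gives P* = 160, x* = 641.
With the subsidy, sellers receive Ps = Pb + 12 for each unit, where Pb is the price buyers pay.
Supply in terms of Pb becomes xs = -159 + 5(Pb + 12) = -99 + 5Pb. Setting this equal to demand: 1441 - 5Pb = -99 + 5Pb, so Pb = 154.
Sellers receive Ps = 154 + 12 = 166; x' = 1441 − 5·154 = 671.
Government outlay = subsidy × quantity = 12 × 671 = 8052.

Government cost = £8052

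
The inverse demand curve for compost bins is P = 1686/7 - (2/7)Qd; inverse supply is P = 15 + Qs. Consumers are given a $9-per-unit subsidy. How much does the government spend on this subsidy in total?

Government cost = $1644

Pre-subsidy: 1686/7 - (2/7)Q = 15 + Q gives Q* = 527/3 and P* = 572/3.
With the rebate, buyers effectively pay Pb = Ps − 9, where Ps is the price sellers receive.
On the curves, Pb = 1686/7 - (2/7)Q and Ps = 15 + Q; the wedge Ps − Pb = 9 gives 15 + Q − (1686/7 - (2/7)Q) = 9, so Q' = 548/3.
Then Pb = 1686/7 − (2/7)·(548/3) = 566/3 and Ps = 15 + 1·(548/3) = 593/3.
Government outlay = subsidy × quantity = 9 × 548/3 = 1644.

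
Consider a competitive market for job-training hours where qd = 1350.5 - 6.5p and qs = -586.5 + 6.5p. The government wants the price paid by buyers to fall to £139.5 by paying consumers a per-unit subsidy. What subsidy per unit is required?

At a buyer price of 139.5, quantity demanded is 1350.5 − 6.5·139.5 = 443.75.
Sellers supply 443.75 only when they receive ps with -586.5 + 6.5·ps = 443.75, i.e. ps = 158.5.
s = ps − pb = 158.5 − 139.5 = 19.

Required subsidy s = £19 per unit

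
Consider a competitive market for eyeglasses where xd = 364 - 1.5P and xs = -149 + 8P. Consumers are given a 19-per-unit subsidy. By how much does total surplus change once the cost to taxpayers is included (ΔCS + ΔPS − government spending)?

Pre-subsidy: 364 - 1.5P = -149 + 8P gives P* = 54, x* = 283.
With the rebate, buyers effectively pay Pb = Ps − 19, where Ps is the price sellers receive.
Demand in terms of Ps becomes xd = 364 − 1.5(Ps − 19) = 392.5 - 1.5Ps. Setting this equal to supply: 392.5 - 1.5Ps = -149 + 8Ps, so Ps = 57.
Buyers pay Pb = 57 − 19 = 38; x' = -149 + 8·57 = 307.
ΔCS = ½(283 + 307)(54 − 38) = 4720; ΔPS = ½(283 + 307)(57 − 54) = 885.
Government spending = 19 × 307 = 5833.
Net change = 4720 + 885 − 5833 = -228. The loss equals the DWL triangle ½·19·24.

Net change in total surplus = -228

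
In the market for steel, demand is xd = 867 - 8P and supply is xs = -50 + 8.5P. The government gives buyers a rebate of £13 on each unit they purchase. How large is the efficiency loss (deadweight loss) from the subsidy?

Pre-subsidy: 867 - 8P = -50 + 8.5P gives P* = 1834/33, x* = 13939/33.
With the rebate, buyers effectively pay Pb = Ps − 13, where Ps is the price sellers receive.
Demand in terms of Ps becomes xd = 867 − 8(Ps − 13) = 971 - 8Ps. Setting this equal to supply: 971 - 8Ps = -50 + 8.5Ps, so Ps = 2042/33.
Buyers pay Pb = 2042/33 − 13 = 1613/33; x' = -50 + 8.5·(2042/33) = 15707/33.
The subsidy expands output by 15707/33 − 13939/33 = 1768/33 past the efficient level; on those units the gap between marginal cost and willingness to pay runs from 0 up to 13.
DWL = ½ × 13 × 1768/33 = 11492/33.

Deadweight loss = 11492/33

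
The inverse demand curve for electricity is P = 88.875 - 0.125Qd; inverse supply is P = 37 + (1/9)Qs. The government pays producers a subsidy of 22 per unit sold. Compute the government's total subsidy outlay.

Government cost = 117018/17

Pre-subsidy: 88.875 - 0.125Q = 37 + (1/9)Q gives Q* = 3735/17 and P* = 1044/17.
With the subsidy, sellers receive Ps = Pb + 22 for each unit, where Pb is the price buyers pay.
On the curves, Pb = 88.875 - 0.125Q and Ps = 37 + (1/9)Q; the wedge Ps − Pb = 22 gives 37 + (1/9)Q − (88.875 - 0.125Q) = 22, so Q' = 5319/17.
Then Pb = 88.875 − 0.125·(5319/17) = 846/17 and Ps = 37 + (1/9)·(5319/17) = 1220/17.
Government outlay = subsidy × quantity = 22 × 5319/17 = 117018/17.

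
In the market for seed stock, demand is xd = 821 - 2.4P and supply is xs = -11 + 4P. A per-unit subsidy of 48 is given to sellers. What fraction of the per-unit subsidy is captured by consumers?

Pre-subsidy: 821 - 2.4P = -11 + 4P gives P* = 130, x* = 509.
With the subsidy, sellers receive Ps = Pb + 48 for each unit, where Pb is the price buyers pay.
Supply in terms of Pb becomes xs = -11 + 4(Pb + 48) = 181 + 4Pb. Setting this equal to demand: 821 - 2.4Pb = 181 + 4Pb, so Pb = 100.
Sellers receive Ps = 100 + 48 = 148; x' = 821 − 2.4·100 = 581.
Buyers' price falls by P* − Pb = 130 − 100 = 30; sellers' price rises by Ps − P* = 148 − 130 = 18.
So consumers capture 30/48 = 0.625 of each unit of subsidy.

Consumer share = 0.625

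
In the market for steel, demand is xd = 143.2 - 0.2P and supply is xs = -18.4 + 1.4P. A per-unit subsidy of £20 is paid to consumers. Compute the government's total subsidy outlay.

Government cost = £2530

Pre-subsidy: 143.2 - 0.2P = -18.4 + 1.4P gives P* = 101, x* = 123.
With the rebate, buyers effectively pay Pb = Ps − 20, where Ps is the price sellers receive.
Demand in terms of Ps becomes xd = 143.2 − 0.2(Ps − 20) = 147.2 - 0.2Ps. Setting this equal to supply: 147.2 - 0.2Ps = -18.4 + 1.4Ps, so Ps = 103.5.
Buyers pay Pb = 103.5 − 20 = 83.5; x' = -18.4 + 1.4·103.5 = 126.5.
Government outlay = subsidy × quantity = 20 × 126.5 = 2530.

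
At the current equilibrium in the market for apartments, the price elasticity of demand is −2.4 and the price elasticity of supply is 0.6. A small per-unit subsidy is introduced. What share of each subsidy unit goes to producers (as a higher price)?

For a small subsidy around the equilibrium, the benefit split depends on the relative slopes, which at a point are proportional to the elasticities.
Buyer share = εs/(εs + |εd|) = 0.6/(0.6 + 2.4) = 0.2; seller share = |εd|/(εs + |εd|) = 0.8.
So producers capture 0.8 of the subsidy.

Producer share = 0.8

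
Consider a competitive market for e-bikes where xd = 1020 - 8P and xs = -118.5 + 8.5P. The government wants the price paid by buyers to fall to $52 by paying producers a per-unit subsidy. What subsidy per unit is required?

At a buyer price of 52, quantity demanded is 1020 − 8·52 = 604.
Sellers supply 604 only when they receive Ps with -118.5 + 8.5·Ps = 604, i.e. Ps = 85.
s = Ps − Pb = 85 − 52 = 33.

Required subsidy s = $33 per unit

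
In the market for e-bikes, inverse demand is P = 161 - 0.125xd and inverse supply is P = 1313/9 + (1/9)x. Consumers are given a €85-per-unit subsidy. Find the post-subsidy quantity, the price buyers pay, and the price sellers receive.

Pre-subsidy: 161 - 0.125x = 1313/9 + (1/9)x gives x* = 64 and P* = 153.
With the rebate, buyers effectively pay Pb = Ps − 85, where Ps is the price sellers receive.
On the curves, Pb = 161 - 0.125x and Ps = 1313/9 + (1/9)x; the wedge Ps − Pb = 85 gives 1313/9 + (1/9)x − (161 - 0.125x) = 85, so x' = 424.
Then Pb = 161 − 0.125·424 = 108 and Ps = 1313/9 + (1/9)·424 = 193.

x' = 424; buyers pay €108; sellers receive €193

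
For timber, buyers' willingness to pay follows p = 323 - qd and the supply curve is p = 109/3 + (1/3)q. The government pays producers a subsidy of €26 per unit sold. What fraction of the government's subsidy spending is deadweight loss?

DWL / government spending = 39/938

Pre-subsidy: 323 - q = 109/3 + (1/3)q gives q* = 215 and p* = 108.
With the subsidy, sellers receive ps = pb + 26 for each unit, where pb is the price buyers pay.
On the curves, pb = 323 - q and ps = 109/3 + (1/3)q; the wedge ps − pb = 26 gives 109/3 + (1/3)q − (323 - q) = 26, so q' = 234.5.
Then pb = 323 − 1·234.5 = 88.5 and ps = 109/3 + (1/3)·234.5 = 114.5.
ΔCS = ½(215 + 234.5)(108 − 88.5) = 4382.625; ΔPS = ½(215 + 234.5)(114.5 − 108) = 1460.875.
Government spending = 26 × 234.5 = 6097.
DWL = ½ × 26 × (234.5 − 215) = 253.5; fraction = 253.5 / 6097 = 39/938.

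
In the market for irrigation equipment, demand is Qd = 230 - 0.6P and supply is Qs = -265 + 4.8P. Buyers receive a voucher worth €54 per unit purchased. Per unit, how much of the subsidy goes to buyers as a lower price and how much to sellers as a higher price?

Buyers gain €48 per unit; sellers gain €6 per unit

Pre-subsidy: 230 - 0.6P = -265 + 4.8P gives P* = 275/3, Q* = 175.
With the rebate, buyers effectively pay Pb = Ps − 54, where Ps is the price sellers receive.
Demand in terms of Ps becomes Qd = 230 − 0.6(Ps − 54) = 262.4 - 0.6Ps. Setting this equal to supply: 262.4 - 0.6Ps = -265 + 4.8Ps, so Ps = 293/3.
Buyers pay Pb = 293/3 − 54 = 131/3; Q' = -265 + 4.8·(293/3) = 203.8.
Buyers' price falls by P* − Pb = 275/3 − 131/3 = 48; sellers' price rises by Ps − P* = 293/3 − 275/3 = 6.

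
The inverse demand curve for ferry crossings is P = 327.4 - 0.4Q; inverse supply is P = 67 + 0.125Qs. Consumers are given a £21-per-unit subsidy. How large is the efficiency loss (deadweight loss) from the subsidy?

Deadweight loss = £420

Pre-subsidy: 327.4 - 0.4Q = 67 + 0.125Q gives Q* = 496 and P* = 129.
With the rebate, buyers effectively pay Pb = Ps − 21, where Ps is the price sellers receive.
On the curves, Pb = 327.4 - 0.4Q and Ps = 67 + 0.125Q; the wedge Ps − Pb = 21 gives 67 + 0.125Q − (327.4 - 0.4Q) = 21, so Q' = 536.
Then Pb = 327.4 − 0.4·536 = 113 and Ps = 67 + 0.125·536 = 134.
The subsidy expands output by 536 − 496 = 40 past the efficient level; on those units the gap between marginal cost and willingness to pay runs from 0 up to 21.
DWL = ½ × 21 × 40 = 420.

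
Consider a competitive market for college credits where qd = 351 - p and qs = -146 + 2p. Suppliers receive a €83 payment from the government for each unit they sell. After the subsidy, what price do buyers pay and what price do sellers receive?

Pre-subsidy: 351 - p = -146 + 2p gives p* = 497/3, q* = 556/3.
With the subsidy, sellers receive ps = pb + 83 for each unit, where pb is the price buyers pay.
Supply in terms of pb becomes qs = -146 + 2(pb + 83) = 20 + 2pb. Setting this equal to demand: 351 - pb = 20 + 2pb, so pb = 331/3.
Sellers receive ps = 331/3 + 83 = 580/3; q' = 351 − 1·(331/3) = 722/3.

Buyers pay 331/3; sellers receive 580/3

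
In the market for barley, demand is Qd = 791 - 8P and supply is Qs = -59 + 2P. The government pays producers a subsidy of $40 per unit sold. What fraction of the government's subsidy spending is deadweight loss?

DWL / government spending = 32/175

Pre-subsidy: 791 - 8P = -59 + 2P gives P* = 85, Q* = 111.
With the subsidy, sellers receive Ps = Pb + 40 for each unit, where Pb is the price buyers pay.
Supply in terms of Pb becomes Qs = -59 + 2(Pb + 40) = 21 + 2Pb. Setting this equal to demand: 791 - 8Pb = 21 + 2Pb, so Pb = 77.
Sellers receive Ps = 77 + 40 = 117; Q' = 791 − 8·77 = 175.
ΔCS = ½(111 + 175)(85 − 77) = 1144; ΔPS = ½(111 + 175)(117 − 85) = 4576.
Government spending = 40 × 175 = 7000.
DWL = ½ × 40 × (175 − 111) = 1280; fraction = 1280 / 7000 = 32/175.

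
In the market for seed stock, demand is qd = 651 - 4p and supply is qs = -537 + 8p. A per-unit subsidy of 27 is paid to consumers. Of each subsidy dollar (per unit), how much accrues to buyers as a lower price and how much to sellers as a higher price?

Pre-subsidy: 651 - 4p = -537 + 8p gives p* = 99, q* = 255.
With the rebate, buyers effectively pay pb = ps − 27, where ps is the price sellers receive.
Demand in terms of ps becomes qd = 651 − 4(ps − 27) = 759 - 4ps. Setting this equal to supply: 759 - 4ps = -537 + 8ps, so ps = 108.
Buyers pay pb = 108 − 27 = 81; q' = -537 + 8·108 = 327.
Buyers' price falls by p* − pb = 99 − 81 = 18; sellers' price rises by ps − p* = 108 − 99 = 9.

Buyers gain 18 per unit; sellers gain 9 per unit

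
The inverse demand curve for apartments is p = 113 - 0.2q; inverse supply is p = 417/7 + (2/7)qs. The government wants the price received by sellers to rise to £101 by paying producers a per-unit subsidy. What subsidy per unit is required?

Required subsidy s = £17 per unit

At a seller price of 101, quantity supplied is -208.5 + 3.5·101 = 145.
Buyers absorb 145 only when they pay pb = 113 − 0.2·145 = 84.
s = ps − pb = 101 − 84 = 17.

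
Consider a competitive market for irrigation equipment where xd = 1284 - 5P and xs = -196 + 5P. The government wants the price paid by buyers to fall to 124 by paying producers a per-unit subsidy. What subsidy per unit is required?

At a buyer price of 124, quantity demanded is 1284 − 5·124 = 664.
Sellers supply 664 only when they receive Ps with -196 + 5·Ps = 664, i.e. Ps = 172.
s = Ps − Pb = 172 − 124 = 48.

Required subsidy s = 48 per unit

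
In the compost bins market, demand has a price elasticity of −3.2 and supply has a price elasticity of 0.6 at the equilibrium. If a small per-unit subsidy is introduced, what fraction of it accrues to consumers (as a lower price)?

Consumer share = 3/19

For a small subsidy around the equilibrium, the benefit split depends on the relative slopes, which at a point are proportional to the elasticities.
Buyer share = εs/(εs + |εd|) = 0.6/(0.6 + 3.2) = 3/19; seller share = |εd|/(εs + |εd|) = 16/19.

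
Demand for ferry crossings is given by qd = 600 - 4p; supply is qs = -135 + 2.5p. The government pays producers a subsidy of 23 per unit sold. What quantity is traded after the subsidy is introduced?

q' = 2380/13

Pre-subsidy: 600 - 4p = -135 + 2.5p gives p* = 1470/13, q* = 1920/13.
With the subsidy, sellers receive ps = pb + 23 for each unit, where pb is the price buyers pay.
Supply in terms of pb becomes qs = -135 + 2.5(pb + 23) = -77.5 + 2.5pb. Setting this equal to demand: 600 - 4pb = -77.5 + 2.5pb, so pb = 1355/13.
Sellers receive ps = 1355/13 + 23 = 1654/13; q' = 600 − 4·(1355/13) = 2380/13.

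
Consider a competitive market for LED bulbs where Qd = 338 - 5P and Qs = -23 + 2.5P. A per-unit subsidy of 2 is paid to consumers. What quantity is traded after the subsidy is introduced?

Q' = 302/3

Pre-subsidy: 338 - 5P = -23 + 2.5P gives P* = 722/15, Q* = 292/3.
With the rebate, buyers effectively pay Pb = Ps − 2, where Ps is the price sellers receive.
Demand in terms of Ps becomes Qd = 338 − 5(Ps − 2) = 348 - 5Ps. Setting this equal to supply: 348 - 5Ps = -23 + 2.5Ps, so Ps = 742/15.
Buyers pay Pb = 742/15 − 2 = 712/15; Q' = -23 + 2.5·(742/15) = 302/3.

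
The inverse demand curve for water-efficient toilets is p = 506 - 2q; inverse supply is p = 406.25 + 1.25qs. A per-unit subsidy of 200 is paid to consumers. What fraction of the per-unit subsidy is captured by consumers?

Pre-subsidy: 506 - 2q = 406.25 + 1.25q gives q* = 399/13 and p* = 5780/13.
With the rebate, buyers effectively pay pb = ps − 200, where ps is the price sellers receive.
On the curves, pb = 506 - 2q and ps = 406.25 + 1.25q; the wedge ps − pb = 200 gives 406.25 + 1.25q − (506 - 2q) = 200, so q' = 1199/13.
Then pb = 506 − 2·(1199/13) = 4180/13 and ps = 406.25 + 1.25·(1199/13) = 6780/13.
Buyers' price falls by p* − pb = 5780/13 − 4180/13 = 1600/13; sellers' price rises by ps − p* = 6780/13 − 5780/13 = 1000/13.
So consumers capture (1600/13)/200 = 8/13 of each unit of subsidy.

Consumer share = 8/13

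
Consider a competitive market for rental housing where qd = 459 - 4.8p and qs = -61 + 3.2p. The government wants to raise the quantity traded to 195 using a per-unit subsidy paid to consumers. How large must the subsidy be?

At q = 195, invert demand for the buyer price: pb = (459 − 195)/4.8 = 55; invert supply for the seller price: ps = (195 − (-61))/3.2 = 80.
The subsidy must fill the gap: s = ps − pb = 80 − 55 = 25.

Required subsidy s = 25 per unit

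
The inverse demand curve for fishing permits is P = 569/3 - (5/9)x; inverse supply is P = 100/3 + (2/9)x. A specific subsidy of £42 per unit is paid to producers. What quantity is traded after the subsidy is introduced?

Pre-subsidy: 569/3 - (5/9)x = 100/3 + (2/9)x gives x* = 201 and P* = 78.
With the subsidy, sellers receive Ps = Pb + 42 for each unit, where Pb is the price buyers pay.
On the curves, Pb = 569/3 - (5/9)x and Ps = 100/3 + (2/9)x; the wedge Ps − Pb = 42 gives 100/3 + (2/9)x − (569/3 - (5/9)x) = 42, so x' = 255.
Then Pb = 569/3 − (5/9)·255 = 48 and Ps = 100/3 + (2/9)·255 = 90.

x' = 255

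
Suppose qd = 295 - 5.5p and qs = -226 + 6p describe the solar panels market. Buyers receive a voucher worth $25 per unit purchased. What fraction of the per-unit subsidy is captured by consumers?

Consumer share = 12/23

Pre-subsidy: 295 - 5.5p = -226 + 6p gives p* = 1042/23, q* = 1054/23.
With the rebate, buyers effectively pay pb = ps − 25, where ps is the price sellers receive.
Demand in terms of ps becomes qd = 295 − 5.5(ps − 25) = 432.5 - 5.5ps. Setting this equal to supply: 432.5 - 5.5ps = -226 + 6ps, so ps = 1317/23.
Buyers pay pb = 1317/23 − 25 = 742/23; q' = -226 + 6·(1317/23) = 2704/23.
Buyers' price falls by p* − pb = 1042/23 − 742/23 = 300/23; sellers' price rises by ps − p* = 1317/23 − 1042/23 = 275/23.
So consumers capture (300/23)/25 = 12/23 of each unit of subsidy.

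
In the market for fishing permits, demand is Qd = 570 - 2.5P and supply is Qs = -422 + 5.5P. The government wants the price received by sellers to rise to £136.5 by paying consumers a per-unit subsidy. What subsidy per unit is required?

At a seller price of 136.5, quantity supplied is -422 + 5.5·136.5 = 328.75.
Buyers absorb 328.75 only when they pay Pb with 570 − 2.5·Pb = 328.75, i.e. Pb = 96.5.
s = Ps − Pb = 136.5 − 96.5 = 40.

Required subsidy s = £40 per unit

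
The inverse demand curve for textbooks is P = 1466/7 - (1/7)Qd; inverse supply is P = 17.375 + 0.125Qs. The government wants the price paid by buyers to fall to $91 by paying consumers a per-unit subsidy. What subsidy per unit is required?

Required subsidy s = $30 per unit

At a buyer price of 91, quantity demanded is 1466 − 7·91 = 829.
Sellers supply 829 only when they receive Ps = 17.375 + 0.125·829 = 121.
s = Ps − Pb = 121 − 91 = 30.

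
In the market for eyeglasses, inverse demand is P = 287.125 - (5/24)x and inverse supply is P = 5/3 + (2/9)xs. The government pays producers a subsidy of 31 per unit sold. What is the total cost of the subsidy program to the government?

Government cost = 22785

Pre-subsidy: 287.125 - (5/24)x = 5/3 + (2/9)x gives x* = 663 and P* = 149.
With the subsidy, sellers receive Ps = Pb + 31 for each unit, where Pb is the price buyers pay.
On the curves, Pb = 287.125 - (5/24)x and Ps = 5/3 + (2/9)x; the wedge Ps − Pb = 31 gives 5/3 + (2/9)x − (287.125 - (5/24)x) = 31, so x' = 735.
Then Pb = 287.125 − (5/24)·735 = 134 and Ps = 5/3 + (2/9)·735 = 165.
Government outlay = subsidy × quantity = 31 × 735 = 22785.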